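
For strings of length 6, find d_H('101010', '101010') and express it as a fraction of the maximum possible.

Differing positions: none. Hamming distance = 0. The maximum possible Hamming distance for length-6 strings is 6, so d_H/6 = 0/6 = 0.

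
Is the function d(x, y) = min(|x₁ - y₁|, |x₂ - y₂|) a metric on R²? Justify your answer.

No. d fails identity of indiscernibles: take x = (0, 0) and y = (0, 3). Then d(x,y) = min(|0 - 0|, |0 - 3|) = min(0, 3) = 0, yet x ≠ y.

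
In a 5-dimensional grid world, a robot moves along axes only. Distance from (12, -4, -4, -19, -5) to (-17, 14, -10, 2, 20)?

Σ|x_i - y_i| = |12 - (-17)| + |-4 - 14| + |-4 - (-10)| + |-19 - 2| + |-5 - 20| = 29 + 18 + 6 + 21 + 25 = 99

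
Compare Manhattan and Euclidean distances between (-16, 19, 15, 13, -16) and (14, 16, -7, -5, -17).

L1 = |-16 - 14| + |19 - 16| + |15 - (-7)| + |13 - (-5)| + |-16 - (-17)| = 30 + 3 + 22 + 18 + 1 = 74
L2 = √(30² + 3² + 22² + 18² + 1²) = √1718 ≈ 41.4488
L1 ≥ L2 always (equality iff movement is along one axis); L1 > L2 here.
Ratio L1/L2 = 74/√1718 ≈ 1.7853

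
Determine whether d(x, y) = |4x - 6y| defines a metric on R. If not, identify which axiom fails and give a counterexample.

No. d fails symmetry: d(1, 9) = |4·1 - 6·9| = |-50| = 50, but d(9, 1) = |4·9 - 6·1| = |30| = 30. Since 50 ≠ 30, d(x,y) ≠ d(y,x) in general.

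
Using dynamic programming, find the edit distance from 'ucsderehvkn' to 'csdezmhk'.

Let D[i][j] be the edit distance between the first i characters of 'ucsderehvkn' and the first j characters of 'csdezmhk', with D[i][0] = i, D[0][j] = j, and D[i][j] = D[i-1][j-1] if the characters match, else 1 + min(D[i-1][j], D[i][j-1], D[i-1][j-1]). Filling the table (rows: prefixes of 'ucsderehvkn', columns: prefixes of 'csdezmhk'):
     ε  c  s  d  e  z  m  h  k
  ε  0  1  2  3  4  5  6  7  8
  u  1  1  2  3  4  5  6  7  8
  c  2  1  2  3  4  5  6  7  8
  s  3  2  1  2  3  4  5  6  7
  d  4  3  2  1  2  3  4  5  6
  e  5  4  3  2  1  2  3  4  5
  r  6  5  4  3  2  2  3  4  5
  e  7  6  5  4  3  3  3  4  5
  h  8  7  6  5  4  4  4  3  4
  v  9  8  7  6  5  5  5  4  4
  k 10  9  8  7  6  6  6  5  4
  n 11 10  9  8  7  7  7  6  5
The bottom-right entry gives D[11][8] = 5, so no sequence of fewer than 5 edits works. Backtracking through the table gives one optimal edit sequence (5 edits):
  ucsderehvkn → csderehvkn (del u @1)
  csderehvkn → csdezehvkn (sub r→z @5)
  csdezehvkn → csdezmhvkn (sub e→m @6)
  csdezmhvkn → csdezmhkn (del v @8)
  csdezmhkn → csdezmhk (del n @9)
Edit distance = 5.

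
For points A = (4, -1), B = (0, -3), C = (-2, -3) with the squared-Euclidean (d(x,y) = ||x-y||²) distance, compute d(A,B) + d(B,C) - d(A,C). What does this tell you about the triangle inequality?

d(A,B) = 4² + 2² = 20, d(B,C) = 2² + 0² = 4, d(A,C) = 6² + 2² = 40.
d(A,B) + d(B,C) - d(A,C) = 20 + 4 - 40 = 24 - 40 = -16. This is < 0, so the triangle inequality FAILS for these points (squared-Euclidean is not a metric).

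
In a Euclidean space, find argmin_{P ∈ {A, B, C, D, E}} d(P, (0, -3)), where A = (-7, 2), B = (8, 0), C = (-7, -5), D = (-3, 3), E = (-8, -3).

Distances: d(A) ≈ 8.6023, d(B) ≈ 8.544, d(C) ≈ 7.2801, d(D) ≈ 6.7082, d(E) = 8. Nearest: D = (-3, 3) with distance 6.7082.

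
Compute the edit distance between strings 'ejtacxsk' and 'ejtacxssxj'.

Let D[i][j] be the edit distance between the first i characters of 'ejtacxsk' and the first j characters of 'ejtacxssxj', with D[i][0] = i, D[0][j] = j, and D[i][j] = D[i-1][j-1] if the characters match, else 1 + min(D[i-1][j], D[i][j-1], D[i-1][j-1]). Filling the table (rows: prefixes of 'ejtacxsk', columns: prefixes of 'ejtacxssxj'):
     ε  e  j  t  a  c  x  s  s  x  j
  ε  0  1  2  3  4  5  6  7  8  9 10
  e  1  0  1  2  3  4  5  6  7  8  9
  j  2  1  0  1  2  3  4  5  6  7  8
  t  3  2  1  0  1  2  3  4  5  6  7
  a  4  3  2  1  0  1  2  3  4  5  6
  c  5  4  3  2  1  0  1  2  3  4  5
  x  6  5  4  3  2  1  0  1  2  3  4
  s  7  6  5  4  3  2  1  0  1  2  3
  k  8  7  6  5  4  3  2  1  1  2  3
The bottom-right entry gives D[8][10] = 3, so no sequence of fewer than 3 edits works. Backtracking through the table gives one optimal edit sequence (3 edits):
  ejtacxsk → ejtacxssk (ins s @7)
  ejtacxssk → ejtacxssxk (ins x @9)
  ejtacxssxk → ejtacxssxj (sub k→j @10)
Edit distance = 3.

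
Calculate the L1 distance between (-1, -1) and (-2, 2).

Σ|x_i - y_i| = |-1 - (-2)| + |-1 - 2| = 1 + 3 = 4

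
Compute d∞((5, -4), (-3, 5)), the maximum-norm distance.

max(|x_i - y_i|) = max(|5 - (-3)|, |-4 - 5|) = max(8, 9) = 9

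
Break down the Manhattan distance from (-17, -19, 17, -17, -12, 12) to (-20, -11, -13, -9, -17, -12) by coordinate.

Σ|x_i - y_i| = |-17 - (-20)| + |-19 - (-11)| + |17 - (-13)| + |-17 - (-9)| + |-12 - (-17)| + |12 - (-12)| = 3 + 8 + 30 + 8 + 5 + 24 = 78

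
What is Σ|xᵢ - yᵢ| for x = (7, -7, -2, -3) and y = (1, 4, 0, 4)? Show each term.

Σ|x_i - y_i| = |7 - 1| + |-7 - 4| + |-2 - 0| + |-3 - 4| = 6 + 11 + 2 + 7 = 26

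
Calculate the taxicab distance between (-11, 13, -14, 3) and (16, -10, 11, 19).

Σ|x_i - y_i| = |-11 - 16| + |13 - (-10)| + |-14 - 11| + |3 - 19| = 27 + 23 + 25 + 16 = 91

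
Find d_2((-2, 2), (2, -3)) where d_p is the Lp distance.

(Σ|x_i - y_i|^2)^(1/2) = (|-2 - 2|^2 + |2 - (-3)|^2)^(1/2)
= (4^2 + 5^2)^(1/2) = (16 + 25)^(1/2) = (41)^(1/2) ≈ 6.4031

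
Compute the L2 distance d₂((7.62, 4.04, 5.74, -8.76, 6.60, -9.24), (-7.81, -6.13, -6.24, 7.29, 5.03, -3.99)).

√(Σ(x_i - y_i)²) = √((7.62 - (-7.81))² + (4.04 - (-6.13))² + (5.74 - (-6.24))² + (-8.76 - 7.29)² + (6.6 - 5.03)² + (-9.24 - (-3.99))²)
= √(15.43² + 10.17² + 11.98² + (-16.05)² + 1.57² + (-5.25)²) = √(238.0849 + 103.4289 + 143.5204 + 257.6025 + 2.4649 + 27.5625) = √772.6641 ≈ 27.7968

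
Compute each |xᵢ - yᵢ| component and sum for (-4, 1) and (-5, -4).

Σ|x_i - y_i| = |-4 - (-5)| + |1 - (-4)| = 1 + 5 = 6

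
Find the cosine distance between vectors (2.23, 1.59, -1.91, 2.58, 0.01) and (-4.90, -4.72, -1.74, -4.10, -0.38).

With u = (2.23, 1.59, -1.91, 2.58, 0.01), v = (-4.90, -4.72, -1.74, -4.10, -0.38):
u·v = 2.23·(-4.9) + 1.59·(-4.72) + (-1.91)·(-1.74) + 2.58·(-4.1) + 0.01·(-0.38) = (-10.927) + (-7.5048) + 3.3234 + (-10.578) + (-0.0038) = -25.6902.
|u| = √(2.23² + 1.59² + (-1.91)² + 2.58² + 0.01²) = √(4.9729 + 2.5281 + 3.6481 + 6.6564 + 0.0001) = √17.8056, |v| = √((-4.9)² + (-4.72)² + (-1.74)² + (-4.1)² + (-0.38)²) = √(24.01 + 22.2784 + 3.0276 + 16.81 + 0.1444) = √66.2704.
cos θ = (u·v)/(|u||v|) = -25.6902/(√17.8056·√66.2704) ≈ -0.7479
Cosine distance = 1 - cos θ ≈ 1 - (-0.7479) = 1.7479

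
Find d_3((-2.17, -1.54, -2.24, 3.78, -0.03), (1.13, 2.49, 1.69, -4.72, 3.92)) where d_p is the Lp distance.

(Σ|x_i - y_i|^3)^(1/3) = (|-2.17 - 1.13|^3 + |-1.54 - 2.49|^3 + |-2.24 - 1.69|^3 + |3.78 - (-4.72)|^3 + |-0.03 - 3.92|^3)^(1/3)
= (3.3^3 + 4.03^3 + 3.93^3 + 8.5^3 + 3.95^3)^(1/3) ≈ (35.937 + 65.4508 + 60.6985 + 614.125 + 61.6299)^(1/3) = (837.8412)^(1/3) ≈ 9.4273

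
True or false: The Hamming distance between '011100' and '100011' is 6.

Differing positions: 1, 2, 3, 4, 5, 6. Hamming distance = 6, so the claim is true.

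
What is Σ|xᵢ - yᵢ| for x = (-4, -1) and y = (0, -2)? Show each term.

Σ|x_i - y_i| = |-4 - 0| + |-1 - (-2)| = 4 + 1 = 5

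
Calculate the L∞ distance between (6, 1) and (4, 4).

max(|x_i - y_i|) = max(|6 - 4|, |1 - 4|) = max(2, 3) = 3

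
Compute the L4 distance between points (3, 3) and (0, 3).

(Σ|x_i - y_i|^4)^(1/4) = (|3 - 0|^4 + |3 - 3|^4)^(1/4)
= (3^4 + 0^4)^(1/4) = (81 + 0)^(1/4) = (81)^(1/4) = 3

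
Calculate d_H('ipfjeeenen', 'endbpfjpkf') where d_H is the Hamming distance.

Differing positions: 1, 2, 3, 4, 5, 6, 7, 8, 9, 10. Hamming distance = 10.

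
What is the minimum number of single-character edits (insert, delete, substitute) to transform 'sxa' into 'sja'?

Let D[i][j] be the edit distance between the first i characters of 'sxa' and the first j characters of 'sja', with D[i][0] = i, D[0][j] = j, and D[i][j] = D[i-1][j-1] if the characters match, else 1 + min(D[i-1][j], D[i][j-1], D[i-1][j-1]). Filling the table (rows: prefixes of 'sxa', columns: prefixes of 'sja'):
     ε  s  j  a
  ε  0  1  2  3
  s  1  0  1  2
  x  2  1  1  2
  a  3  2  2  1
The bottom-right entry gives D[3][3] = 1, so no sequence of fewer than 1 edit works. Backtracking through the table gives one optimal edit sequence (1 edit):
  sxa → sja (sub x→j @2)
Edit distance = 1.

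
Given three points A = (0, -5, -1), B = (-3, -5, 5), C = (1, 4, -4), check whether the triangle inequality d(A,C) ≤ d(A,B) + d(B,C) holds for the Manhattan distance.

d(A,B) = 3 + 0 + 6 = 9, d(B,C) = 4 + 9 + 9 = 22, d(A,C) = 1 + 9 + 3 = 13.
d(A,C) = 13 ≤ 9 + 22 = 31. Triangle inequality is satisfied.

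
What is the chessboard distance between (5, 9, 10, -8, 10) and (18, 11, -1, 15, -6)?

max(|x_i - y_i|) = max(|5 - 18|, |9 - 11|, |10 - (-1)|, |-8 - 15|, |10 - (-6)|) = max(13, 2, 11, 23, 16) = 23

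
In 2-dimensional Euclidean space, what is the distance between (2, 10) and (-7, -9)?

√(Σ(x_i - y_i)²) = √((2 - (-7))² + (10 - (-9))²)
= √(9² + 19²) = √(81 + 361) = √442 ≈ 21.0238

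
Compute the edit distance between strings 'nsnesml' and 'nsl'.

Let D[i][j] be the edit distance between the first i characters of 'nsnesml' and the first j characters of 'nsl', with D[i][0] = i, D[0][j] = j, and D[i][j] = D[i-1][j-1] if the characters match, else 1 + min(D[i-1][j], D[i][j-1], D[i-1][j-1]). Filling the table (rows: prefixes of 'nsnesml', columns: prefixes of 'nsl'):
     ε  n  s  l
  ε  0  1  2  3
  n  1  0  1  2
  s  2  1  0  1
  n  3  2  1  1
  e  4  3  2  2
  s  5  4  3  3
  m  6  5  4  4
  l  7  6  5  4
The bottom-right entry gives D[7][3] = 4, so no sequence of fewer than 4 edits works. Backtracking through the table gives one optimal edit sequence (4 edits):
  nsnesml → snesml (del n @1)
  snesml → nesml (del s @1)
  nesml → nsml (del e @2)
  nsml → nsl (del m @3)
Edit distance = 4.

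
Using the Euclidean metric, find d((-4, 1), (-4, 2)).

√(Σ(x_i - y_i)²) = √((-4 - (-4))² + (1 - 2)²)
= √(0² + (-1)²) = √(0 + 1) = √1 = 1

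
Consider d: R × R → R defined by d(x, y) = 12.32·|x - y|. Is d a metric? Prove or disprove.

Yes. Since |x - y| is a metric on R and 12.32 > 0, the positive scalar multiple 12.32·|x - y| is also a metric: scaling by a positive constant preserves non-negativity, identity (d=0 ⟺ |x-y|=0 ⟺ x=y), symmetry, and the triangle inequality.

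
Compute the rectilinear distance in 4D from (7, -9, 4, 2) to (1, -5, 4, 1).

Σ|x_i - y_i| = |7 - 1| + |-9 - (-5)| + |4 - 4| + |2 - 1| = 6 + 4 + 0 + 1 = 11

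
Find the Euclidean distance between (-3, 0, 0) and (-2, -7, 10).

√(Σ(x_i - y_i)²) = √((-3 - (-2))² + (0 - (-7))² + (0 - 10)²)
= √((-1)² + 7² + (-10)²) = √(1 + 49 + 100) = √150 ≈ 12.2474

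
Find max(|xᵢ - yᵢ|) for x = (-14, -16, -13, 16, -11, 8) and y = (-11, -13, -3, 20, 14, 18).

max(|x_i - y_i|) = max(|-14 - (-11)|, |-16 - (-13)|, |-13 - (-3)|, |16 - 20|, |-11 - 14|, |8 - 18|) = max(3, 3, 10, 4, 25, 10) = 25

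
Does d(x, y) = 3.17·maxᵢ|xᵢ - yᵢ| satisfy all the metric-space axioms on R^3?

Yes. The L∞ (Chebyshev) norm induces a metric on R^3, and multiplying a metric by a positive constant 3.17 > 0 preserves all four axioms: non-negativity (3.17·||x-y|| ≥ 0), identity (3.17·||x-y|| = 0 ⟺ ||x-y|| = 0 ⟺ x = y), symmetry (||x-y|| = ||y-x||), and the triangle inequality (3.17·||x-z|| ≤ 3.17·||x-y|| + 3.17·||y-z||). So d is a metric.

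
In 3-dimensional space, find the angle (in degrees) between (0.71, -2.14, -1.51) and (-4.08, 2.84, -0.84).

With u = (0.71, -2.14, -1.51), v = (-4.08, 2.84, -0.84):
u·v = 0.71·(-4.08) + (-2.14)·2.84 + (-1.51)·(-0.84) = (-2.8968) + (-6.0776) + 1.2684 = -7.706.
|u| = √(0.71² + (-2.14)² + (-1.51)²) = √(0.5041 + 4.5796 + 2.2801) = √7.3638, |v| = √((-4.08)² + 2.84² + (-0.84)²) = √(16.6464 + 8.0656 + 0.7056) = √25.4176.
cos θ = (u·v)/(|u||v|) = -7.706/(√7.3638·√25.4176) ≈ -0.563262
θ = arccos(-0.563262) ≈ 124.28°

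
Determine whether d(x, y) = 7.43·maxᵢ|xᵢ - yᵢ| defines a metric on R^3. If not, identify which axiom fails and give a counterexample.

Yes. The L∞ (Chebyshev) norm induces a metric on R^3, and multiplying a metric by a positive constant 7.43 > 0 preserves all four axioms: non-negativity (7.43·||x-y|| ≥ 0), identity (7.43·||x-y|| = 0 ⟺ ||x-y|| = 0 ⟺ x = y), symmetry (||x-y|| = ||y-x||), and the triangle inequality (7.43·||x-z|| ≤ 7.43·||x-y|| + 7.43·||y-z||). So d is a metric.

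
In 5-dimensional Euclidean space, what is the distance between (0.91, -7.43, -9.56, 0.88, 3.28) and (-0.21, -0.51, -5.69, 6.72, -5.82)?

√(Σ(x_i - y_i)²) = √((0.91 - (-0.21))² + (-7.43 - (-0.51))² + (-9.56 - (-5.69))² + (0.88 - 6.72)² + (3.28 - (-5.82))²)
= √(1.12² + (-6.92)² + (-3.87)² + (-5.84)² + 9.1²) = √(1.2544 + 47.8864 + 14.9769 + 34.1056 + 82.81) = √181.0333 ≈ 13.4549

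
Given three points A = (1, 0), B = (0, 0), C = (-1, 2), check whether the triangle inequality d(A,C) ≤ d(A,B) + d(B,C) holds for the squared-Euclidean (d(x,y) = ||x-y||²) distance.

d(A,B) = 1² + 0² = 1, d(B,C) = 1² + 2² = 5, d(A,C) = 2² + 2² = 8.
d(A,C) = 8 > 1 + 5 = 6. Triangle inequality is VIOLATED. (Squared-Euclidean is not a metric — this is a counterexample.)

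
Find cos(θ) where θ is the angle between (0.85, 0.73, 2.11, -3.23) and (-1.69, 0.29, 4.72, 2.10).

With u = (0.85, 0.73, 2.11, -3.23), v = (-1.69, 0.29, 4.72, 2.10):
u·v = 0.85·(-1.69) + 0.73·0.29 + 2.11·4.72 + (-3.23)·2.1 = (-1.4365) + 0.2117 + 9.9592 + (-6.783) = 1.9514.
|u| = √(0.85² + 0.73² + 2.11² + (-3.23)²) = √(0.7225 + 0.5329 + 4.4521 + 10.4329) = √16.1404, |v| = √((-1.69)² + 0.29² + 4.72² + 2.1²) = √(2.8561 + 0.0841 + 22.2784 + 4.41) = √29.6286.
cos θ = (u·v)/(|u||v|) = 1.9514/(√16.1404·√29.6286) ≈ 0.0892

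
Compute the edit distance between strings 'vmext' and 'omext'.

Let D[i][j] be the edit distance between the first i characters of 'vmext' and the first j characters of 'omext', with D[i][0] = i, D[0][j] = j, and D[i][j] = D[i-1][j-1] if the characters match, else 1 + min(D[i-1][j], D[i][j-1], D[i-1][j-1]). Filling the table (rows: prefixes of 'vmext', columns: prefixes of 'omext'):
     ε  o  m  e  x  t
  ε  0  1  2  3  4  5
  v  1  1  2  3  4  5
  m  2  2  1  2  3  4
  e  3  3  2  1  2  3
  x  4  4  3  2  1  2
  t  5  5  4  3  2  1
The bottom-right entry gives D[5][5] = 1, so no sequence of fewer than 1 edit works. Backtracking through the table gives one optimal edit sequence (1 edit):
  vmext → omext (sub v→o @1)
Edit distance = 1.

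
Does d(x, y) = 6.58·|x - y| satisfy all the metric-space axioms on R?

Yes. Since |x - y| is a metric on R and 6.58 > 0, the positive scalar multiple 6.58·|x - y| is also a metric: scaling by a positive constant preserves non-negativity, identity (d=0 ⟺ |x-y|=0 ⟺ x=y), symmetry, and the triangle inequality.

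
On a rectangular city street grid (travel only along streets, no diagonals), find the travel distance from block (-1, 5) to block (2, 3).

Σ|x_i - y_i| = |-1 - 2| + |5 - 3| = 3 + 2 = 5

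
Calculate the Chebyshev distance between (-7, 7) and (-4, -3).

max(|x_i - y_i|) = max(|-7 - (-4)|, |7 - (-3)|) = max(3, 10) = 10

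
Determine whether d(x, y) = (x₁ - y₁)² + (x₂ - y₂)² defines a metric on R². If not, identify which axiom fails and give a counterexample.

No. The squared Euclidean distance fails the triangle inequality. Counterexample: x = (0, 0), y = (5, 4), z = (10, 8). d(x,z) = 10² + 8² = 164, but d(x,y) + d(y,z) = (5² + 4²) + (5² + 4²) = 41 + 41 = 82. Since 164 > 82, the triangle inequality is violated. (Note: √d, the ordinary Euclidean distance, IS a metric.)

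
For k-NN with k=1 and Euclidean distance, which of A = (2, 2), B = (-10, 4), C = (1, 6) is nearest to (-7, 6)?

Distances: d(A) ≈ 9.8489, d(B) ≈ 3.6056, d(C) = 8. Nearest: B = (-10, 4) with distance 3.6056.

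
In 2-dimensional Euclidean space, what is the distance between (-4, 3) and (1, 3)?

√(Σ(x_i - y_i)²) = √((-4 - 1)² + (3 - 3)²)
= √((-5)² + 0²) = √(25 + 0) = √25 = 5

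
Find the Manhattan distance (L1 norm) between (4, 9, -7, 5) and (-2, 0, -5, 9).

Σ|x_i - y_i| = |4 - (-2)| + |9 - 0| + |-7 - (-5)| + |5 - 9| = 6 + 9 + 2 + 4 = 21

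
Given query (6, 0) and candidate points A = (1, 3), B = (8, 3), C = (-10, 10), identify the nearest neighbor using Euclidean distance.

Distances: d(A) ≈ 5.831, d(B) ≈ 3.6056, d(C) ≈ 18.868. Nearest: B = (8, 3) with distance 3.6056.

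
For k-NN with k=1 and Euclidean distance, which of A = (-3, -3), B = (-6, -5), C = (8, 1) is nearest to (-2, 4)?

Distances: d(A) ≈ 7.0711, d(B) ≈ 9.8489, d(C) ≈ 10.4403. Nearest: A = (-3, -3) with distance 7.0711.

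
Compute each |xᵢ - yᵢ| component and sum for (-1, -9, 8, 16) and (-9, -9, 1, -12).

Σ|x_i - y_i| = |-1 - (-9)| + |-9 - (-9)| + |8 - 1| + |16 - (-12)| = 8 + 0 + 7 + 28 = 43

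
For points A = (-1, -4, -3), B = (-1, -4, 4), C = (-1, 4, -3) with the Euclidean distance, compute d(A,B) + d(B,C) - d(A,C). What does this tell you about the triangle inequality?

d(A,B) = √(0² + 0² + 7²) = √49 = 7, d(B,C) = √(0² + 8² + 7²) = √113 ≈ 10.6301, d(A,C) = √(0² + 8² + 0²) = √64 = 8.
d(A,B) + d(B,C) - d(A,C) = 7 + 10.6301 - 8 = 17.6301 - 8 = 9.6301 (to 4 decimal places). This is ≥ 0, so the triangle inequality holds for these points.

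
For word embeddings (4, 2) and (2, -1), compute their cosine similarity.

With u = (4, 2), v = (2, -1):
u·v = 4·2 + 2·(-1) = 8 + (-2) = 6.
|u| = √(4² + 2²) = √20, |v| = √(2² + (-1)²) = √5, so |u||v| = √(20·5) = √100 = 10.
cos θ = (u·v)/(|u||v|) = 6/10 = 0.6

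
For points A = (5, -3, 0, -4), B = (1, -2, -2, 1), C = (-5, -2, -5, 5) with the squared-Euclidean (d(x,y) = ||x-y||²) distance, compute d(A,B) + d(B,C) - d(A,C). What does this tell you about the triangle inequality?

d(A,B) = 4² + 1² + 2² + 5² = 46, d(B,C) = 6² + 0² + 3² + 4² = 61, d(A,C) = 10² + 1² + 5² + 9² = 207.
d(A,B) + d(B,C) - d(A,C) = 46 + 61 - 207 = 107 - 207 = -100. This is < 0, so the triangle inequality FAILS for these points (squared-Euclidean is not a metric).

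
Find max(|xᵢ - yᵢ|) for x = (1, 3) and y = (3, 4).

max(|x_i - y_i|) = max(|1 - 3|, |3 - 4|) = max(2, 1) = 2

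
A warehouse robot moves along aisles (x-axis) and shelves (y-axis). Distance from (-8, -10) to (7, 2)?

Σ|x_i - y_i| = |-8 - 7| + |-10 - 2| = 15 + 12 = 27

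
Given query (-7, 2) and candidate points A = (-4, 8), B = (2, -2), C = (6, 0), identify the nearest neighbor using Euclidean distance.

Distances: d(A) ≈ 6.7082, d(B) ≈ 9.8489, d(C) ≈ 13.1529. Nearest: A = (-4, 8) with distance 6.7082.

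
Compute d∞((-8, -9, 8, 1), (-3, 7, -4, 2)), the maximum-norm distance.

max(|x_i - y_i|) = max(|-8 - (-3)|, |-9 - 7|, |8 - (-4)|, |1 - 2|) = max(5, 16, 12, 1) = 16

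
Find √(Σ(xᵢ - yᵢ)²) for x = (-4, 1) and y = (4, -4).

√(Σ(x_i - y_i)²) = √((-4 - 4)² + (1 - (-4))²)
= √((-8)² + 5²) = √(64 + 25) = √89 ≈ 9.434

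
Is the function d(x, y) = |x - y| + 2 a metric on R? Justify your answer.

No. d fails identity of indiscernibles (specifically d(x,x) = 0): d(1, 1) = |1 - 1| + 2 = 0 + 2 = 2 ≠ 0.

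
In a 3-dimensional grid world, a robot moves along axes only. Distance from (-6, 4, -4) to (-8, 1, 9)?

Σ|x_i - y_i| = |-6 - (-8)| + |4 - 1| + |-4 - 9| = 2 + 3 + 13 = 18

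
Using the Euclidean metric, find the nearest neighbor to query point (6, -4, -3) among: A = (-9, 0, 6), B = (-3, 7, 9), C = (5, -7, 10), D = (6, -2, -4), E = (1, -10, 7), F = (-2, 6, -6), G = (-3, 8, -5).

Distances: d(A) ≈ 17.9444, d(B) ≈ 18.6011, d(C) ≈ 13.3791, d(D) ≈ 2.2361, d(E) ≈ 12.6886, d(F) ≈ 13.1529, d(G) ≈ 15.1327. Nearest: D = (6, -2, -4) with distance 2.2361.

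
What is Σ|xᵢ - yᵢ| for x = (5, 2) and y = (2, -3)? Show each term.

Σ|x_i - y_i| = |5 - 2| + |2 - (-3)| = 3 + 5 = 8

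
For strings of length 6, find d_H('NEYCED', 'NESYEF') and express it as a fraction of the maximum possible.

Differing positions: 3, 4, 6. Hamming distance = 3. The maximum possible Hamming distance for length-6 strings is 6, so d_H/6 = 3/6 = 0.5.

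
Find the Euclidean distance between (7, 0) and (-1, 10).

√(Σ(x_i - y_i)²) = √((7 - (-1))² + (0 - 10)²)
= √(8² + (-10)²) = √(64 + 100) = √164 ≈ 12.8062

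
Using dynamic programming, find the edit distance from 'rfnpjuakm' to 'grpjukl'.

Let D[i][j] be the edit distance between the first i characters of 'rfnpjuakm' and the first j characters of 'grpjukl', with D[i][0] = i, D[0][j] = j, and D[i][j] = D[i-1][j-1] if the characters match, else 1 + min(D[i-1][j], D[i][j-1], D[i-1][j-1]). Filling the table (rows: prefixes of 'rfnpjuakm', columns: prefixes of 'grpjukl'):
     ε  g  r  p  j  u  k  l
  ε  0  1  2  3  4  5  6  7
  r  1  1  1  2  3  4  5  6
  f  2  2  2  2  3  4  5  6
  n  3  3  3  3  3  4  5  6
  p  4  4  4  3  4  4  5  6
  j  5  5  5  4  3  4  5  6
  u  6  6  6  5  4  3  4  5
  a  7  7  7  6  5  4  4  5
  k  8  8  8  7  6  5  4  5
  m  9  9  9  8  7  6  5  5
The bottom-right entry gives D[9][7] = 5, so no sequence of fewer than 5 edits works. Backtracking through the table gives one optimal edit sequence (5 edits):
  rfnpjuakm → fnpjuakm (del r @1)
  fnpjuakm → gnpjuakm (sub f→g @1)
  gnpjuakm → grpjuakm (sub n→r @2)
  grpjuakm → grpjukm (del a @6)
  grpjukm → grpjukl (sub m→l @7)
Edit distance = 5.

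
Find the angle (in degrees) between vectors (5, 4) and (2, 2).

With u = (5, 4), v = (2, 2):
u·v = 5·2 + 4·2 = 10 + 8 = 18.
|u| = √(5² + 4²) = √41, |v| = √(2² + 2²) = √8, so |u||v| = √(41·8) = √328.
cos θ = (u·v)/(|u||v|) = 18/√328 ≈ 0.993884
θ = arccos(0.993884) ≈ 6.34°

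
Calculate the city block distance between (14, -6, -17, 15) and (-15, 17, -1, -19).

Σ|x_i - y_i| = |14 - (-15)| + |-6 - 17| + |-17 - (-1)| + |15 - (-19)| = 29 + 23 + 16 + 34 = 102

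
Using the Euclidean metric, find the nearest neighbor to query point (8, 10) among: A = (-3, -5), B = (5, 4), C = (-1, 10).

Distances: d(A) ≈ 18.6011, d(B) ≈ 6.7082, d(C) = 9. Nearest: B = (5, 4) with distance 6.7082.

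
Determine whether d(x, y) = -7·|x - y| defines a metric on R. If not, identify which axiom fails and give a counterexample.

No. With c = -7 < 0, d fails non-negativity: d(2, 8) = -7·|2 - 8| = -7·6 = -42 < 0.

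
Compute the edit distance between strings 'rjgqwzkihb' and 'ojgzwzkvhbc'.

Let D[i][j] be the edit distance between the first i characters of 'rjgqwzkihb' and the first j characters of 'ojgzwzkvhbc', with D[i][0] = i, D[0][j] = j, and D[i][j] = D[i-1][j-1] if the characters match, else 1 + min(D[i-1][j], D[i][j-1], D[i-1][j-1]). Filling the table (rows: prefixes of 'rjgqwzkihb', columns: prefixes of 'ojgzwzkvhbc'):
     ε  o  j  g  z  w  z  k  v  h  b  c
  ε  0  1  2  3  4  5  6  7  8  9 10 11
  r  1  1  2  3  4  5  6  7  8  9 10 11
  j  2  2  1  2  3  4  5  6  7  8  9 10
  g  3  3  2  1  2  3  4  5  6  7  8  9
  q  4  4  3  2  2  3  4  5  6  7  8  9
  w  5  5  4  3  3  2  3  4  5  6  7  8
  z  6  6  5  4  3  3  2  3  4  5  6  7
  k  7  7  6  5  4  4  3  2  3  4  5  6
  i  8  8  7  6  5  5  4  3  3  4  5  6
  h  9  9  8  7  6  6  5  4  4  3  4  5
  b 10 10  9  8  7  7  6  5  5  4  3  4
The bottom-right entry gives D[10][11] = 4, so no sequence of fewer than 4 edits works. Backtracking through the table gives one optimal edit sequence (4 edits):
  rjgqwzkihb → ojgqwzkihb (sub r→o @1)
  ojgqwzkihb → ojgzwzkihb (sub q→z @4)
  ojgzwzkihb → ojgzwzkvhb (sub i→v @8)
  ojgzwzkvhb → ojgzwzkvhbc (ins c @11)
Edit distance = 4.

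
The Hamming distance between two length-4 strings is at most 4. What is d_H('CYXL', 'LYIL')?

Differing positions: 1, 3. Hamming distance = 2. The maximum possible Hamming distance for length-4 strings is 4, so d_H/4 = 2/4 = 0.5.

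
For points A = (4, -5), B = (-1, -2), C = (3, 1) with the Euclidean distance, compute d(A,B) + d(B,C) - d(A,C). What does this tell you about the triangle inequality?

d(A,B) = √(5² + 3²) = √34 ≈ 5.831, d(B,C) = √(4² + 3²) = √25 = 5, d(A,C) = √(1² + 6²) = √37 ≈ 6.0828.
d(A,B) + d(B,C) - d(A,C) = 5.831 + 5 - 6.0828 = 10.831 - 6.0828 = 4.7482 (to 4 decimal places). This is ≥ 0, so the triangle inequality holds for these points.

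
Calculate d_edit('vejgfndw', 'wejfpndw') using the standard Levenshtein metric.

Let D[i][j] be the edit distance between the first i characters of 'vejgfndw' and the first j characters of 'wejfpndw', with D[i][0] = i, D[0][j] = j, and D[i][j] = D[i-1][j-1] if the characters match, else 1 + min(D[i-1][j], D[i][j-1], D[i-1][j-1]). Filling the table (rows: prefixes of 'vejgfndw', columns: prefixes of 'wejfpndw'):
     ε  w  e  j  f  p  n  d  w
  ε  0  1  2  3  4  5  6  7  8
  v  1  1  2  3  4  5  6  7  8
  e  2  2  1  2  3  4  5  6  7
  j  3  3  2  1  2  3  4  5  6
  g  4  4  3  2  2  3  4  5  6
  f  5  5  4  3  2  3  4  5  6
  n  6  6  5  4  3  3  3  4  5
  d  7  7  6  5  4  4  4  3  4
  w  8  7  7  6  5  5  5  4  3
The bottom-right entry gives D[8][8] = 3, so no sequence of fewer than 3 edits works. Backtracking through the table gives one optimal edit sequence (3 edits):
  vejgfndw → wejgfndw (sub v→w @1)
  wejgfndw → wejffndw (sub g→f @4)
  wejffndw → wejfpndw (sub f→p @5)
Edit distance = 3.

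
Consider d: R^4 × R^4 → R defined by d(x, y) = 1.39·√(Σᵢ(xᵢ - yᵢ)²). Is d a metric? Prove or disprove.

Yes. The L2 (Euclidean) norm induces a metric on R^4, and multiplying a metric by a positive constant 1.39 > 0 preserves all four axioms: non-negativity (1.39·||x-y|| ≥ 0), identity (1.39·||x-y|| = 0 ⟺ ||x-y|| = 0 ⟺ x = y), symmetry (||x-y|| = ||y-x||), and the triangle inequality (1.39·||x-z|| ≤ 1.39·||x-y|| + 1.39·||y-z||). So d is a metric.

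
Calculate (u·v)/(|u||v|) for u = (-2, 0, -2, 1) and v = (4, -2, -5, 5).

With u = (-2, 0, -2, 1), v = (4, -2, -5, 5):
u·v = (-2)·4 + 0·(-2) + (-2)·(-5) + 1·5 = (-8) + 0 + 10 + 5 = 7.
|u| = √((-2)² + 0² + (-2)² + 1²) = √9, |v| = √(4² + (-2)² + (-5)² + 5²) = √70, so |u||v| = √(9·70) = √630.
cos θ = (u·v)/(|u||v|) = 7/√630 ≈ 0.2789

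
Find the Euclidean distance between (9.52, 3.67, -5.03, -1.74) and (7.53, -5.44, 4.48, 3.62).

√(Σ(x_i - y_i)²) = √((9.52 - 7.53)² + (3.67 - (-5.44))² + (-5.03 - 4.48)² + (-1.74 - 3.62)²)
= √(1.99² + 9.11² + (-9.51)² + (-5.36)²) = √(3.9601 + 82.9921 + 90.4401 + 28.7296) = √206.1219 ≈ 14.3569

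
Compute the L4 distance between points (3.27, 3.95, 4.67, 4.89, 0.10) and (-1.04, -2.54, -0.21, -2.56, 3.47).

(Σ|x_i - y_i|^4)^(1/4) = (|3.27 - (-1.04)|^4 + |3.95 - (-2.54)|^4 + |4.67 - (-0.21)|^4 + |4.89 - (-2.56)|^4 + |0.1 - 3.47|^4)^(1/4)
= (4.31^4 + 6.49^4 + 4.88^4 + 7.45^4 + 3.37^4)^(1/4) ≈ (345.0715 + 1774.1028 + 567.1256 + 3080.5275 + 128.9792)^(1/4) = (5895.8066)^(1/4) ≈ 8.7627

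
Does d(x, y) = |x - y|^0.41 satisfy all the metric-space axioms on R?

Yes. With 0 < p = 0.41 ≤ 1, d(x,y) = |x-y|^0.41 is a metric on R. Non-negativity and symmetry are immediate; |x-y|^0.41 = 0 ⟺ |x-y| = 0 ⟺ x = y. For the triangle inequality, the function t ↦ t^0.41 is subadditive on [0,∞) when p ≤ 1, so |x-z|^0.41 ≤ (|x-y| + |y-z|)^0.41 ≤ |x-y|^0.41 + |y-z|^0.41.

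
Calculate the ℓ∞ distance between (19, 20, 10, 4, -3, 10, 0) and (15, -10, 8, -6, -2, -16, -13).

max(|x_i - y_i|) = max(|19 - 15|, |20 - (-10)|, |10 - 8|, |4 - (-6)|, |-3 - (-2)|, |10 - (-16)|, |0 - (-13)|) = max(4, 30, 2, 10, 1, 26, 13) = 30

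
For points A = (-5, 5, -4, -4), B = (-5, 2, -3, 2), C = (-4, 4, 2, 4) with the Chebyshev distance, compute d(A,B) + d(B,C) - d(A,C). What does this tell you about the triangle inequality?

d(A,B) = max(0, 3, 1, 6) = 6, d(B,C) = max(1, 2, 5, 2) = 5, d(A,C) = max(1, 1, 6, 8) = 8.
d(A,B) + d(B,C) - d(A,C) = 6 + 5 - 8 = 11 - 8 = 3. This is ≥ 0, so the triangle inequality holds for these points.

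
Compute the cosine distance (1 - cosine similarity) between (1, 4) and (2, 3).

With u = (1, 4), v = (2, 3):
u·v = 1·2 + 4·3 = 2 + 12 = 14.
|u| = √(1² + 4²) = √17, |v| = √(2² + 3²) = √13, so |u||v| = √(17·13) = √221.
cos θ = (u·v)/(|u||v|) = 14/√221 ≈ 0.9417
Cosine distance = 1 - cos θ ≈ 1 - 0.9417 = 0.0583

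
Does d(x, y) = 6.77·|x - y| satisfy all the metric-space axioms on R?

Yes. Since |x - y| is a metric on R and 6.77 > 0, the positive scalar multiple 6.77·|x - y| is also a metric: scaling by a positive constant preserves non-negativity, identity (d=0 ⟺ |x-y|=0 ⟺ x=y), symmetry, and the triangle inequality.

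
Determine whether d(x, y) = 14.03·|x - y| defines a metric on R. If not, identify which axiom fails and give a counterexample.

Yes. Since |x - y| is a metric on R and 14.03 > 0, the positive scalar multiple 14.03·|x - y| is also a metric: scaling by a positive constant preserves non-negativity, identity (d=0 ⟺ |x-y|=0 ⟺ x=y), symmetry, and the triangle inequality.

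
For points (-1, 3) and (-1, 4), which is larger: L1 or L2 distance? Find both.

L1 = |-1 - (-1)| + |3 - 4| = 0 + 1 = 1
L2 = √(0² + 1²) = √1 = 1
L1 ≥ L2 always (equality iff movement is along one axis); L1 = L2 here (movement is along a single axis).
Ratio L1/L2 = 1/1 = 1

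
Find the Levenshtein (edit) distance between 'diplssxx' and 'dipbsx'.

Let D[i][j] be the edit distance between the first i characters of 'diplssxx' and the first j characters of 'dipbsx', with D[i][0] = i, D[0][j] = j, and D[i][j] = D[i-1][j-1] if the characters match, else 1 + min(D[i-1][j], D[i][j-1], D[i-1][j-1]). Filling the table (rows: prefixes of 'diplssxx', columns: prefixes of 'dipbsx'):
     ε  d  i  p  b  s  x
  ε  0  1  2  3  4  5  6
  d  1  0  1  2  3  4  5
  i  2  1  0  1  2  3  4
  p  3  2  1  0  1  2  3
  l  4  3  2  1  1  2  3
  s  5  4  3  2  2  1  2
  s  6  5  4  3  3  2  2
  x  7  6  5  4  4  3  2
  x  8  7  6  5  5  4  3
The bottom-right entry gives D[8][6] = 3, so no sequence of fewer than 3 edits works. Backtracking through the table gives one optimal edit sequence (3 edits):
  diplssxx → dipssxx (del l @4)
  dipssxx → dipbsxx (sub s→b @4)
  dipbsxx → dipbsx (del x @6)
Edit distance = 3.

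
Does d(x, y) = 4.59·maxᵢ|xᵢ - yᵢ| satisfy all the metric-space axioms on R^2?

Yes. The L∞ (Chebyshev) norm induces a metric on R^2, and multiplying a metric by a positive constant 4.59 > 0 preserves all four axioms: non-negativity (4.59·||x-y|| ≥ 0), identity (4.59·||x-y|| = 0 ⟺ ||x-y|| = 0 ⟺ x = y), symmetry (||x-y|| = ||y-x||), and the triangle inequality (4.59·||x-z|| ≤ 4.59·||x-y|| + 4.59·||y-z||). So d is a metric.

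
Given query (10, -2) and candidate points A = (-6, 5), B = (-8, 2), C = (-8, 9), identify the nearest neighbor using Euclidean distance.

Distances: d(A) ≈ 17.4642, d(B) ≈ 18.4391, d(C) ≈ 21.095. Nearest: A = (-6, 5) with distance 17.4642.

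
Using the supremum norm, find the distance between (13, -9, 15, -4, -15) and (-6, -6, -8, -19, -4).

max(|x_i - y_i|) = max(|13 - (-6)|, |-9 - (-6)|, |15 - (-8)|, |-4 - (-19)|, |-15 - (-4)|) = max(19, 3, 23, 15, 11) = 23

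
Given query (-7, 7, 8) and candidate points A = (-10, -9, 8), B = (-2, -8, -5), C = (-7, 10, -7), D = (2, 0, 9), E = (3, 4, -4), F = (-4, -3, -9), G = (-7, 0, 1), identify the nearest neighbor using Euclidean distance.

Distances: d(A) ≈ 16.2788, d(B) ≈ 20.4695, d(C) ≈ 15.2971, d(D) ≈ 11.4455, d(E) ≈ 15.906, d(F) ≈ 19.9499, d(G) ≈ 9.8995. Nearest: G = (-7, 0, 1) with distance 9.8995.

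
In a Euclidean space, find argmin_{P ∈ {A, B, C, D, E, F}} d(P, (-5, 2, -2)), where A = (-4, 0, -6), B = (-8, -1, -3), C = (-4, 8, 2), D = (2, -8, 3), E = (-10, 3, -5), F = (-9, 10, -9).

Distances: d(A) ≈ 4.5826, d(B) ≈ 4.3589, d(C) ≈ 7.2801, d(D) ≈ 13.1909, d(E) ≈ 5.9161, d(F) ≈ 11.3578. Nearest: B = (-8, -1, -3) with distance 4.3589.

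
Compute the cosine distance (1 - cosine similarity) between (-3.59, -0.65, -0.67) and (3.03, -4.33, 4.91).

With u = (-3.59, -0.65, -0.67), v = (3.03, -4.33, 4.91):
u·v = (-3.59)·3.03 + (-0.65)·(-4.33) + (-0.67)·4.91 = (-10.8777) + 2.8145 + (-3.2897) = -11.3529.
|u| = √((-3.59)² + (-0.65)² + (-0.67)²) = √(12.8881 + 0.4225 + 0.4489) = √13.7595, |v| = √(3.03² + (-4.33)² + 4.91²) = √(9.1809 + 18.7489 + 24.1081) = √52.0379.
cos θ = (u·v)/(|u||v|) = -11.3529/(√13.7595·√52.0379) ≈ -0.4243
Cosine distance = 1 - cos θ ≈ 1 - (-0.4243) = 1.4243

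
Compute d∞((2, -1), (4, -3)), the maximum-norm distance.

max(|x_i - y_i|) = max(|2 - 4|, |-1 - (-3)|) = max(2, 2) = 2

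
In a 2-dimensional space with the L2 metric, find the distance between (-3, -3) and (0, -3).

(Σ|x_i - y_i|^2)^(1/2) = (|-3 - 0|^2 + |-3 - (-3)|^2)^(1/2)
= (3^2 + 0^2)^(1/2) = (9 + 0)^(1/2) = (9)^(1/2) = 3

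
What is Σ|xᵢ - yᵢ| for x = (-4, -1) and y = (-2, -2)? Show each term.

Σ|x_i - y_i| = |-4 - (-2)| + |-1 - (-2)| = 2 + 1 = 3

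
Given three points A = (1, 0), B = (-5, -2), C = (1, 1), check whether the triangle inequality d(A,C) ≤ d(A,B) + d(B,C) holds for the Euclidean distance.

d(A,B) = √(6² + 2²) = √40 ≈ 6.3246, d(B,C) = √(6² + 3²) = √45 ≈ 6.7082, d(A,C) = √(0² + 1²) = √1 = 1.
d(A,C) = 1 ≤ 6.3246 + 6.7082 = 13.0328. Triangle inequality is satisfied.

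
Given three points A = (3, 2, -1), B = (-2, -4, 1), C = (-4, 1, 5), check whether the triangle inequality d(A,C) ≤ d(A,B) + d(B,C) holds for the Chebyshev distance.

d(A,B) = max(5, 6, 2) = 6, d(B,C) = max(2, 5, 4) = 5, d(A,C) = max(7, 1, 6) = 7.
d(A,C) = 7 ≤ 6 + 5 = 11. Triangle inequality is satisfied.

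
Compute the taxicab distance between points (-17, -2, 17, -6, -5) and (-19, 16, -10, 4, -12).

Σ|x_i - y_i| = |-17 - (-19)| + |-2 - 16| + |17 - (-10)| + |-6 - 4| + |-5 - (-12)| = 2 + 18 + 27 + 10 + 7 = 64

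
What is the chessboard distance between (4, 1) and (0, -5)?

max(|x_i - y_i|) = max(|4 - 0|, |1 - (-5)|) = max(4, 6) = 6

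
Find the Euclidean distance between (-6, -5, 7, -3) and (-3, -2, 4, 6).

√(Σ(x_i - y_i)²) = √((-6 - (-3))² + (-5 - (-2))² + (7 - 4)² + (-3 - 6)²)
= √((-3)² + (-3)² + 3² + (-9)²) = √(9 + 9 + 9 + 81) = √108 ≈ 10.3923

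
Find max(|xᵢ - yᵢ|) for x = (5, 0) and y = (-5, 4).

max(|x_i - y_i|) = max(|5 - (-5)|, |0 - 4|) = max(10, 4) = 10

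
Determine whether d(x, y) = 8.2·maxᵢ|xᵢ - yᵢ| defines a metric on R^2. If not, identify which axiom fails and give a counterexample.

Yes. The L∞ (Chebyshev) norm induces a metric on R^2, and multiplying a metric by a positive constant 8.2 > 0 preserves all four axioms: non-negativity (8.2·||x-y|| ≥ 0), identity (8.2·||x-y|| = 0 ⟺ ||x-y|| = 0 ⟺ x = y), symmetry (||x-y|| = ||y-x||), and the triangle inequality (8.2·||x-z|| ≤ 8.2·||x-y|| + 8.2·||y-z||). So d is a metric.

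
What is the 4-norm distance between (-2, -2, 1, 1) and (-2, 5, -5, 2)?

(Σ|x_i - y_i|^4)^(1/4) = (|-2 - (-2)|^4 + |-2 - 5|^4 + |1 - (-5)|^4 + |1 - 2|^4)^(1/4)
= (0^4 + 7^4 + 6^4 + 1^4)^(1/4) = (0 + 2401 + 1296 + 1)^(1/4) = (3698)^(1/4) ≈ 7.7982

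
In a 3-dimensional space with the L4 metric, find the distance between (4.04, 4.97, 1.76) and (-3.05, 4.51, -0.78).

(Σ|x_i - y_i|^4)^(1/4) = (|4.04 - (-3.05)|^4 + |4.97 - 4.51|^4 + |1.76 - (-0.78)|^4)^(1/4)
= (7.09^4 + 0.46^4 + 2.54^4)^(1/4) ≈ (2526.8819 + 0.0448 + 41.6231)^(1/4) = (2568.5498)^(1/4) ≈ 7.119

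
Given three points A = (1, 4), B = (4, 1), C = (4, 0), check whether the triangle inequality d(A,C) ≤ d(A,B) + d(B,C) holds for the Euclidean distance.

d(A,B) = √(3² + 3²) = √18 ≈ 4.2426, d(B,C) = √(0² + 1²) = √1 = 1, d(A,C) = √(3² + 4²) = √25 = 5.
d(A,C) = 5 ≤ 4.2426 + 1 = 5.2426. Triangle inequality is satisfied.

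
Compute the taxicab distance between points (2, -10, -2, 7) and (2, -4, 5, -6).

Σ|x_i - y_i| = |2 - 2| + |-10 - (-4)| + |-2 - 5| + |7 - (-6)| = 0 + 6 + 7 + 13 = 26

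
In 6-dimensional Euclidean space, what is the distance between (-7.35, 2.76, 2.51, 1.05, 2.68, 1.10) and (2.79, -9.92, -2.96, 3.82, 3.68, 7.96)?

√(Σ(x_i - y_i)²) = √((-7.35 - 2.79)² + (2.76 - (-9.92))² + (2.51 - (-2.96))² + (1.05 - 3.82)² + (2.68 - 3.68)² + (1.1 - 7.96)²)
= √((-10.14)² + 12.68² + 5.47² + (-2.77)² + (-1)² + (-6.86)²) = √(102.8196 + 160.7824 + 29.9209 + 7.6729 + 1 + 47.0596) = √349.2554 ≈ 18.6884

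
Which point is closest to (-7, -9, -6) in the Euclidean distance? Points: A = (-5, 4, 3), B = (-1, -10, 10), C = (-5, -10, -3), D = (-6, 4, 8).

Distances: d(A) ≈ 15.9374, d(B) ≈ 17.1172, d(C) ≈ 3.7417, d(D) ≈ 19.1311. Nearest: C = (-5, -10, -3) with distance 3.7417.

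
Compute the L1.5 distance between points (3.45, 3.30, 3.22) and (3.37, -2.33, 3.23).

(Σ|x_i - y_i|^1.5)^(1/1.5) = (|3.45 - 3.37|^1.5 + |3.3 - (-2.33)|^1.5 + |3.22 - 3.23|^1.5)^(1/1.5)
= (0.08^1.5 + 5.63^1.5 + 0.01^1.5)^(1/1.5) ≈ (0.0226 + 13.3587 + 0.001)^(1/1.5) = (13.3823)^(1/1.5) ≈ 5.6366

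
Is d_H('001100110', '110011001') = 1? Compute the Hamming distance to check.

Differing positions: 1, 2, 3, 4, 5, 6, 7, 8, 9. Hamming distance = 9, so the claim that d_H = 1 is false.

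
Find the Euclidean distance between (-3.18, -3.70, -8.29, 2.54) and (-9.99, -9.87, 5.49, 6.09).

√(Σ(x_i - y_i)²) = √((-3.18 - (-9.99))² + (-3.7 - (-9.87))² + (-8.29 - 5.49)² + (2.54 - 6.09)²)
= √(6.81² + 6.17² + (-13.78)² + (-3.55)²) = √(46.3761 + 38.0689 + 189.8884 + 12.6025) = √286.9359 ≈ 16.9392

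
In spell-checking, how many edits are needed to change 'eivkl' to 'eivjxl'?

Let D[i][j] be the edit distance between the first i characters of 'eivkl' and the first j characters of 'eivjxl', with D[i][0] = i, D[0][j] = j, and D[i][j] = D[i-1][j-1] if the characters match, else 1 + min(D[i-1][j], D[i][j-1], D[i-1][j-1]). Filling the table (rows: prefixes of 'eivkl', columns: prefixes of 'eivjxl'):
     ε  e  i  v  j  x  l
  ε  0  1  2  3  4  5  6
  e  1  0  1  2  3  4  5
  i  2  1  0  1  2  3  4
  v  3  2  1  0  1  2  3
  k  4  3  2  1  1  2  3
  l  5  4  3  2  2  2  2
The bottom-right entry gives D[5][6] = 2, so no sequence of fewer than 2 edits works. Backtracking through the table gives one optimal edit sequence (2 edits):
  eivkl → eivjkl (ins j @4)
  eivjkl → eivjxl (sub k→x @5)
Edit distance = 2.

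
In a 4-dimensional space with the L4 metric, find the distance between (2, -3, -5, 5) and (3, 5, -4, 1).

(Σ|x_i - y_i|^4)^(1/4) = (|2 - 3|^4 + |-3 - 5|^4 + |-5 - (-4)|^4 + |5 - 1|^4)^(1/4)
= (1^4 + 8^4 + 1^4 + 4^4)^(1/4) = (1 + 4096 + 1 + 256)^(1/4) = (4354)^(1/4) ≈ 8.1231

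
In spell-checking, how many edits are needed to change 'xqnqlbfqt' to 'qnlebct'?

Let D[i][j] be the edit distance between the first i characters of 'xqnqlbfqt' and the first j characters of 'qnlebct', with D[i][0] = i, D[0][j] = j, and D[i][j] = D[i-1][j-1] if the characters match, else 1 + min(D[i-1][j], D[i][j-1], D[i-1][j-1]). Filling the table (rows: prefixes of 'xqnqlbfqt', columns: prefixes of 'qnlebct'):
     ε  q  n  l  e  b  c  t
  ε  0  1  2  3  4  5  6  7
  x  1  1  2  3  4  5  6  7
  q  2  1  2  3  4  5  6  7
  n  3  2  1  2  3  4  5  6
  q  4  3  2  2  3  4  5  6
  l  5  4  3  2  3  4  5  6
  b  6  5  4  3  3  3  4  5
  f  7  6  5  4  4  4  4  5
  q  8  7  6  5  5  5  5  5
  t  9  8  7  6  6  6  6  5
The bottom-right entry gives D[9][7] = 5, so no sequence of fewer than 5 edits works. Backtracking through the table gives one optimal edit sequence (5 edits):
  xqnqlbfqt → qnqlbfqt (del x @1)
  qnqlbfqt → qnlbfqt (del q @3)
  qnlbfqt → qnlefqt (sub b→e @4)
  qnlefqt → qnlebqt (sub f→b @5)
  qnlebqt → qnlebct (sub q→c @6)
Edit distance = 5.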